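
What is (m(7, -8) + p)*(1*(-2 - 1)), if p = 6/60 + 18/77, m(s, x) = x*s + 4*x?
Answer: 202509/770 ≈ 263.00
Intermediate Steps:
m(s, x) = 4*x + s*x (m(s, x) = s*x + 4*x = 4*x + s*x)
p = 257/770 (p = 6*(1/60) + 18*(1/77) = 1/10 + 18/77 = 257/770 ≈ 0.33377)
(m(7, -8) + p)*(1*(-2 - 1)) = (-8*(4 + 7) + 257/770)*(1*(-2 - 1)) = (-8*11 + 257/770)*(1*(-3)) = (-88 + 257/770)*(-3) = -67503/770*(-3) = 202509/770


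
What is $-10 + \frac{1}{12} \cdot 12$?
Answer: $-9$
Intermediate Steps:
$-10 + \frac{1}{12} \cdot 12 = -10 + 1 = -9$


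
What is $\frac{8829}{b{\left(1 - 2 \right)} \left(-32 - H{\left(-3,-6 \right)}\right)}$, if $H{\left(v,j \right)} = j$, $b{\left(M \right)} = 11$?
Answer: $- \frac{8829}{286} \approx -30.871$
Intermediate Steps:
$\frac{8829}{b{\left(1 - 2 \right)} \left(-32 - H{\left(-3,-6 \right)}\right)} = \frac{8829}{11 \left(-32 - -6\right)} = \frac{8829}{11 \left(-32 + 6\right)} = \frac{8829}{11 \left(-26\right)} = \frac{8829}{-286} = 8829 \left(- \frac{1}{286}\right) = - \frac{8829}{286}$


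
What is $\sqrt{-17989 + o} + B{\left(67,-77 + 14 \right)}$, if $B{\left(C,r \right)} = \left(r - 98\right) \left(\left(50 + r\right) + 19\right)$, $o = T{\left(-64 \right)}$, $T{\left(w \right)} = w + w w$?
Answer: $-966 + i \sqrt{13957} \approx -966.0 + 118.14 i$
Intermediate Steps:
$T{\left(w \right)} = w + w^{2}$
$o = 4032$ ($o = - 64 \left(1 - 64\right) = \left(-64\right) \left(-63\right) = 4032$)
$B{\left(C,r \right)} = \left(-98 + r\right) \left(69 + r\right)$
$\sqrt{-17989 + o} + B{\left(67,-77 + 14 \right)} = \sqrt{-17989 + 4032} - \left(6762 - \left(-77 + 14\right)^{2} + 29 \left(-77 + 14\right)\right) = \sqrt{-13957} - \left(4935 - 3969\right) = i \sqrt{13957} + \left(-6762 + 3969 + 1827\right) = i \sqrt{13957} - 966 = -966 + i \sqrt{13957}$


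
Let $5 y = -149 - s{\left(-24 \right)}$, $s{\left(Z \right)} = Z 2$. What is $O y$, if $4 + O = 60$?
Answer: $- \frac{5656}{5} \approx -1131.2$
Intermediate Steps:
$s{\left(Z \right)} = 2 Z$
$O = 56$ ($O = -4 + 60 = 56$)
$y = - \frac{101}{5}$ ($y = \frac{-149 - 2 \left(-24\right)}{5} = \frac{-149 - -48}{5} = \frac{-149 + 48}{5} = \frac{1}{5} \left(-101\right) = - \frac{101}{5} \approx -20.2$)
$O y = 56 \left(- \frac{101}{5}\right) = - \frac{5656}{5}$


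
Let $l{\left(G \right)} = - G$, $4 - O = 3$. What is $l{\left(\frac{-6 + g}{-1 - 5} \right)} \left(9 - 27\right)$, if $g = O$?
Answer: $15$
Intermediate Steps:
$O = 1$ ($O = 4 - 3 = 1$)
$g = 1$
$l{\left(\frac{-6 + g}{-1 - 5} \right)} \left(9 - 27\right) = - \frac{-6 + 1}{-1 - 5} \left(9 - 27\right) = - \frac{-5}{-6} \left(-18\right) = - \frac{\left(-5\right) \left(-1\right)}{6} \left(-18\right) = \left(-1\right) \frac{5}{6} \left(-18\right) = \left(- \frac{5}{6}\right) \left(-18\right) = 15$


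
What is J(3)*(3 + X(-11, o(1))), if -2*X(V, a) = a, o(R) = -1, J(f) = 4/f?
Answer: 14/3 ≈ 4.6667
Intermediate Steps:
X(V, a) = -a/2
J(3)*(3 + X(-11, o(1))) = (4/3)*(3 - ½*(-1)) = (4*(⅓))*(3 + ½) = (4/3)*(7/2) = 14/3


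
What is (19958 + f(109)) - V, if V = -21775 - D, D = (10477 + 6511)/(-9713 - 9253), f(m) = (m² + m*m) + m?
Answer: 622114238/9483 ≈ 65603.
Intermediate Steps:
f(m) = m + 2*m² (f(m) = (m² + m²) + m = 2*m² + m = m + 2*m²)
D = -8494/9483 (D = 16988/(-18966) = 16988*(-1/18966) = -8494/9483 ≈ -0.89571)
V = -206483831/9483 (V = -21775 - 1*(-8494/9483) = -21775 + 8494/9483 = -206483831/9483 ≈ -21774.)
(19958 + f(109)) - V = (19958 + 109*(1 + 2*109)) - 1*(-206483831/9483) = (19958 + 109*(1 + 218)) + 206483831/9483 = (19958 + 109*219) + 206483831/9483 = (19958 + 23871) + 206483831/9483 = 43829 + 206483831/9483 = 622114238/9483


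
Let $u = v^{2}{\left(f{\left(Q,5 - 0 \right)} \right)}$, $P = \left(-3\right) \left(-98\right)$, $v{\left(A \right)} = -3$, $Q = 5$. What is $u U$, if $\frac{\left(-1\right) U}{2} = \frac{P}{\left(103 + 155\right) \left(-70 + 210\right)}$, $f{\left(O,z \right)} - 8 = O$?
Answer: $- \frac{63}{430} \approx -0.14651$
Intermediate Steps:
$f{\left(O,z \right)} = 8 + O$
$P = 294$
$U = - \frac{7}{430}$ ($U = - 2 \frac{294}{\left(103 + 155\right) \left(-70 + 210\right)} = - 2 \frac{294}{258 \cdot 140} = - 2 \cdot \frac{294}{36120} = - 2 \cdot 294 \cdot \frac{1}{36120} = \left(-2\right) \frac{7}{860} = - \frac{7}{430} \approx -0.016279$)
$u = 9$ ($u = \left(-3\right)^{2} = 9$)
$u U = 9 \left(- \frac{7}{430}\right) = - \frac{63}{430}$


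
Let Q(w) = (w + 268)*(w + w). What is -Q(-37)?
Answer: 17094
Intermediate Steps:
Q(w) = 2*w*(268 + w) (Q(w) = (268 + w)*(2*w) = 2*w*(268 + w))
-Q(-37) = -2*(-37)*(268 - 37) = -2*(-37)*231 = -1*(-17094) = 17094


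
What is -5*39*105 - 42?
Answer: -20517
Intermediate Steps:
-5*39*105 - 42 = -195*105 - 42 = -20475 - 42 = -20517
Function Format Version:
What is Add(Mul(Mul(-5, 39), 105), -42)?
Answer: -20517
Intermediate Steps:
Add(Mul(Mul(-5, 39), 105), -42) = Add(Mul(-195, 105), -42) = Add(-20475, -42) = -20517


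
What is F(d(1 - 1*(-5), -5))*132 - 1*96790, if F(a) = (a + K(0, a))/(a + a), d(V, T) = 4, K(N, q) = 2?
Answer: -96691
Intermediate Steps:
F(a) = (2 + a)/(2*a) (F(a) = (a + 2)/(a + a) = (2 + a)/((2*a)) = (2 + a)*(1/(2*a)) = (2 + a)/(2*a))
F(d(1 - 1*(-5), -5))*132 - 1*96790 = ((1/2)*(2 + 4)/4)*132 - 1*96790 = ((1/2)*(1/4)*6)*132 - 96790 = (3/4)*132 - 96790 = 99 - 96790 = -96691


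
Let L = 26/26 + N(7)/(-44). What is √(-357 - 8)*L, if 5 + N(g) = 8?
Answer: 41*I*√365/44 ≈ 17.802*I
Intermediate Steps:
N(g) = 3 (N(g) = -5 + 8 = 3)
L = 41/44 (L = 26/26 + 3/(-44) = 26*(1/26) + 3*(-1/44) = 1 - 3/44 = 41/44 ≈ 0.93182)
√(-357 - 8)*L = √(-357 - 8)*(41/44) = √(-365)*(41/44) = (I*√365)*(41/44) = 41*I*√365/44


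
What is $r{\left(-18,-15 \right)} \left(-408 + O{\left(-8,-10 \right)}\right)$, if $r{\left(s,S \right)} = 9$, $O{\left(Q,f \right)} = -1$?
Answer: $-3681$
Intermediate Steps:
$r{\left(-18,-15 \right)} \left(-408 + O{\left(-8,-10 \right)}\right) = 9 \left(-408 - 1\right) = 9 \left(-409\right) = -3681$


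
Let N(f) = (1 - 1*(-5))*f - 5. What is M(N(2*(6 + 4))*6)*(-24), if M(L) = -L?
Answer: 16560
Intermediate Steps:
N(f) = -5 + 6*f (N(f) = (1 + 5)*f - 5 = 6*f - 5 = -5 + 6*f)
M(N(2*(6 + 4))*6)*(-24) = -(-5 + 6*(2*(6 + 4)))*6*(-24) = -(-5 + 6*(2*10))*6*(-24) = -(-5 + 6*20)*6*(-24) = -(-5 + 120)*6*(-24) = -115*6*(-24) = -1*690*(-24) = -690*(-24) = 16560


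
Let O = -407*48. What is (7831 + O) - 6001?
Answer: -17706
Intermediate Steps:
O = -19536
(7831 + O) - 6001 = (7831 - 19536) - 6001 = -11705 - 6001 = -17706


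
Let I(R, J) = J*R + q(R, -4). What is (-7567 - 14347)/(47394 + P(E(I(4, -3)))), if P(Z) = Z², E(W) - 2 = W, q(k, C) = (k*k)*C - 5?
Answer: -21914/53635 ≈ -0.40858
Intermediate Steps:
q(k, C) = -5 + C*k² (q(k, C) = k²*C - 5 = C*k² - 5 = -5 + C*k²)
I(R, J) = -5 - 4*R² + J*R (I(R, J) = J*R + (-5 - 4*R²) = -5 - 4*R² + J*R)
E(W) = 2 + W
(-7567 - 14347)/(47394 + P(E(I(4, -3)))) = (-7567 - 14347)/(47394 + (2 + (-5 - 4*4² - 3*4))²) = -21914/(47394 + (2 + (-5 - 4*16 - 12))²) = -21914/(47394 + (2 + (-5 - 64 - 12))²) = -21914/(47394 + (2 - 81)²) = -21914/(47394 + (-79)²) = -21914/(47394 + 6241) = -21914/53635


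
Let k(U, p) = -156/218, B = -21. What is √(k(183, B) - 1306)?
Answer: 4*I*√970318/109 ≈ 36.148*I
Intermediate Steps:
k(U, p) = -78/109 (k(U, p) = -156*1/218 = -78/109)
√(k(183, B) - 1306) = √(-78/109 - 1306) = √(-142432/109) = 4*I*√970318/109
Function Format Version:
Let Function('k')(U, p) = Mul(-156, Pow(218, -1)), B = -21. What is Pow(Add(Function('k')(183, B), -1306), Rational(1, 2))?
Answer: Mul(Rational(4, 109), I, Pow(970318, Rational(1, 2))) ≈ Mul(36.148, I)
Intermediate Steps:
Function('k')(U, p) = Rational(-78, 109) (Function('k')(U, p) = Mul(-156, Rational(1, 218)) = Rational(-78, 109))
Pow(Add(Function('k')(183, B), -1306), Rational(1, 2)) = Pow(Add(Rational(-78, 109), -1306), Rational(1, 2)) = Pow(Rational(-142432, 109), Rational(1, 2)) = Mul(Rational(4, 109), I, Pow(970318, Rational(1, 2)))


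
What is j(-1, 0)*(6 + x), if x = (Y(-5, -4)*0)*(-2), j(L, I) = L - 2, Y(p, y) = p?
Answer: -18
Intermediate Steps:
j(L, I) = -2 + L
x = 0 (x = -5*0*(-2) = 0*(-2) = 0)
j(-1, 0)*(6 + x) = (-2 - 1)*(6 + 0) = -3*6 = -18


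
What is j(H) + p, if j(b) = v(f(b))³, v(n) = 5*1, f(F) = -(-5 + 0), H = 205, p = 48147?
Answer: 48272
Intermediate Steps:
f(F) = 5 (f(F) = -1*(-5) = 5)
v(n) = 5
j(b) = 125 (j(b) = 5³ = 125)
j(H) + p = 125 + 48147 = 48272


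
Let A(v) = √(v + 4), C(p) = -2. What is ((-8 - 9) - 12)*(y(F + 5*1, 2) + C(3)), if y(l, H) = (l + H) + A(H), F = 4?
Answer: -261 - 29*√6 ≈ -332.04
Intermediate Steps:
A(v) = √(4 + v)
y(l, H) = H + l + √(4 + H) (y(l, H) = (l + H) + √(4 + H) = (H + l) + √(4 + H) = H + l + √(4 + H))
((-8 - 9) - 12)*(y(F + 5*1, 2) + C(3)) = ((-8 - 9) - 12)*((2 + (4 + 5*1) + √(4 + 2)) - 2) = (-17 - 12)*((2 + (4 + 5) + √6) - 2) = -29*((2 + 9 + √6) - 2) = -29*((11 + √6) - 2) = -29*(9 + √6) = -261 - 29*√6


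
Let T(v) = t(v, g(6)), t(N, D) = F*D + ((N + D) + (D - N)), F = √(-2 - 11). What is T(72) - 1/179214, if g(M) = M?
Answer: 2150567/179214 + 6*I*√13 ≈ 12.0 + 21.633*I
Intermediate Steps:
F = I*√13 (F = √(-13) = I*√13 ≈ 3.6056*I)
t(N, D) = 2*D + I*D*√13 (t(N, D) = (I*√13)*D + ((N + D) + (D - N)) = I*D*√13 + ((D + N) + (D - N)) = I*D*√13 + 2*D = 2*D + I*D*√13)
T(v) = 12 + 6*I*√13 (T(v) = 6*(2 + I*√13) = 12 + 6*I*√13)
T(72) - 1/179214 = (12 + 6*I*√13) - 1/179214 = 2150567/179214 + 6*I*√13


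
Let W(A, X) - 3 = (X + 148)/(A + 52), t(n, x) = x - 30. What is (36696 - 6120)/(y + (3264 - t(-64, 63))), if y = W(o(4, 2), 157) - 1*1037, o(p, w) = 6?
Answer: 591136/42577 ≈ 13.884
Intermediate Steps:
t(n, x) = -30 + x
W(A, X) = 3 + (148 + X)/(52 + A) (W(A, X) = 3 + (X + 148)/(A + 52) = 3 + (148 + X)/(52 + A))
y = -59667/58 (y = (304 + 157 + 3*6)/(52 + 6) - 1*1037 = (304 + 157 + 18)/58 - 1037 = (1/58)*479 - 1037 = 479/58 - 1037 = -59667/58 ≈ -1028.7)
(36696 - 6120)/(y + (3264 - t(-64, 63))) = (36696 - 6120)/(-59667/58 + (3264 - (-30 + 63))) = 30576/(-59667/58 + (3264 - 1*33)) = 30576/(-59667/58 + (3264 - 33)) = 30576/(-59667/58 + 3231) = 30576/(127731/58) = 30576*(58/127731) = 591136/42577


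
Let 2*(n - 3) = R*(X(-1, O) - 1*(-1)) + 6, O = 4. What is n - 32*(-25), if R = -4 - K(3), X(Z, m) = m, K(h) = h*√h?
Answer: 796 - 15*√3/2 ≈ 783.01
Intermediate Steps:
K(h) = h^(3/2)
R = -4 - 3*√3 (R = -4 - 3^(3/2) = -4 - 3*√3 ≈ -9.1962)
n = -4 - 15*√3/2 (n = 3 + ((-4 - 3*√3)*(4 - 1*(-1)) + 6)/2 = 3 + ((-4 - 3*√3)*(4 + 1) + 6)/2 = 3 + ((-4 - 3*√3)*5 + 6)/2 = 3 + ((-20 - 15*√3) + 6)/2 = 3 + (-14 - 15*√3)/2 = 3 + (-7 - 15*√3/2) = -4 - 15*√3/2 ≈ -16.990)
n - 32*(-25) = (-4 - 15*√3/2) - 32*(-25) = (-4 - 15*√3/2) + 800 = 796 - 15*√3/2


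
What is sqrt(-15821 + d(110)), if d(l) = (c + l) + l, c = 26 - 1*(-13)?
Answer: I*sqrt(15562) ≈ 124.75*I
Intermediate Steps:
c = 39 (c = 26 + 13 = 39)
d(l) = 39 + 2*l (d(l) = (39 + l) + l = 39 + 2*l)
sqrt(-15821 + d(110)) = sqrt(-15821 + (39 + 2*110)) = sqrt(-15821 + (39 + 220)) = sqrt(-15821 + 259) = sqrt(-15562) = I*sqrt(15562)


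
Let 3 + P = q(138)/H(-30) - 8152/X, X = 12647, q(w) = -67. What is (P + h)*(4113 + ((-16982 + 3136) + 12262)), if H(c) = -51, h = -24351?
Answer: -13241696762463/214999 ≈ -6.1590e+7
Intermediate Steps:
P = -1503394/644997 (P = -3 + (-67/(-51) - 8152/12647) = -3 + (-67*(-1/51) - 8152*1/12647) = -3 + (67/51 - 8152/12647) = -3 + 431597/644997 = -1503394/644997 ≈ -2.3309)
(P + h)*(4113 + ((-16982 + 3136) + 12262)) = (-1503394/644997 - 24351)*(4113 + ((-16982 + 3136) + 12262)) = -15707825341*(4113 + (-13846 + 12262))/644997 = -15707825341*(4113 - 1584)/644997 = -15707825341/644997*2529 = -13241696762463/214999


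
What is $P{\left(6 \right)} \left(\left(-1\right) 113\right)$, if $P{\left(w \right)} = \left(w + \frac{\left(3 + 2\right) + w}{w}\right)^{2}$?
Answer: $- \frac{249617}{36} \approx -6933.8$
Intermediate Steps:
$P{\left(w \right)} = \left(w + \frac{5 + w}{w}\right)^{2}$
$P{\left(6 \right)} \left(\left(-1\right) 113\right) = \frac{\left(5 + 6 + 6^{2}\right)^{2}}{36} \left(\left(-1\right) 113\right) = \frac{\left(5 + 6 + 36\right)^{2}}{36} \left(-113\right) = \frac{47^{2}}{36} \left(-113\right) = \frac{1}{36} \cdot 2209 \left(-113\right) = \frac{2209}{36} \left(-113\right) = - \frac{249617}{36}$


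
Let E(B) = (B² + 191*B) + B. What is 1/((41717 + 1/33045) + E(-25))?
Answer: 33045/1240575391 ≈ 2.6637e-5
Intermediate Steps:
E(B) = B² + 192*B
1/((41717 + 1/33045) + E(-25)) = 1/((41717 + 1/33045) - 25*(192 - 25)) = 1/((41717 + 1/33045) - 25*167) = 1/(1378538266/33045 - 4175) = 1/(1240575391/33045) = 33045/1240575391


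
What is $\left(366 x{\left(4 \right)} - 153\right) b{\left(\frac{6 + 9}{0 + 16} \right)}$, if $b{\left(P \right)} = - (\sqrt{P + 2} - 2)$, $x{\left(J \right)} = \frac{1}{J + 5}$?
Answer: $- \frac{674}{3} + \frac{337 \sqrt{47}}{12} \approx -32.137$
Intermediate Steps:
$x{\left(J \right)} = \frac{1}{5 + J}$
$b{\left(P \right)} = 2 - \sqrt{2 + P}$ ($b{\left(P \right)} = - (\sqrt{2 + P} - 2) = - (-2 + \sqrt{2 + P}) = 2 - \sqrt{2 + P}$)
$\left(366 x{\left(4 \right)} - 153\right) b{\left(\frac{6 + 9}{0 + 16} \right)} = \left(\frac{366}{5 + 4} - 153\right) \left(2 - \sqrt{2 + \frac{6 + 9}{0 + 16}}\right) = \left(\frac{366}{9} - 153\right) \left(2 - \sqrt{2 + \frac{15}{16}}\right) = \left(366 \cdot \frac{1}{9} - 153\right) \left(2 - \sqrt{2 + 15 \cdot \frac{1}{16}}\right) = \left(\frac{122}{3} - 153\right) \left(2 - \sqrt{2 + \frac{15}{16}}\right) = - \frac{337 \left(2 - \sqrt{\frac{47}{16}}\right)}{3} = - \frac{337 \left(2 - \frac{\sqrt{47}}{4}\right)}{3} = - \frac{674}{3} + \frac{337 \sqrt{47}}{12}$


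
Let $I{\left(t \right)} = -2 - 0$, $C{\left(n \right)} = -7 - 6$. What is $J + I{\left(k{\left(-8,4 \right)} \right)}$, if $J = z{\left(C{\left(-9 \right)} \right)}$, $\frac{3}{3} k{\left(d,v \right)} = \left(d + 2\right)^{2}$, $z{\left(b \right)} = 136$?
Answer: $134$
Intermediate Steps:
$C{\left(n \right)} = -13$ ($C{\left(n \right)} = -7 - 6 = -13$)
$k{\left(d,v \right)} = \left(2 + d\right)^{2}$ ($k{\left(d,v \right)} = \left(d + 2\right)^{2} = \left(2 + d\right)^{2}$)
$J = 136$
$I{\left(t \right)} = -2$ ($I{\left(t \right)} = -2 + 0 = -2$)
$J + I{\left(k{\left(-8,4 \right)} \right)} = 136 - 2 = 134$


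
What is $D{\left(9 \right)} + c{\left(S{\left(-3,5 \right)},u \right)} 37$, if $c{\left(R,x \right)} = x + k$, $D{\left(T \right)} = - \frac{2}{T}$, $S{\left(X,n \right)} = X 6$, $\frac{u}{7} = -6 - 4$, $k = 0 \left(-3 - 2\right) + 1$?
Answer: $- \frac{22979}{9} \approx -2553.2$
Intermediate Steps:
$k = 1$ ($k = 0 \left(-3 - 2\right) + 1 = 0 \left(-5\right) + 1 = 0 + 1 = 1$)
$u = -70$ ($u = 7 \left(-6 - 4\right) = 7 \left(-10\right) = -70$)
$S{\left(X,n \right)} = 6 X$
$c{\left(R,x \right)} = 1 + x$ ($c{\left(R,x \right)} = x + 1 = 1 + x$)
$D{\left(9 \right)} + c{\left(S{\left(-3,5 \right)},u \right)} 37 = - \frac{2}{9} + \left(1 - 70\right) 37 = \left(-2\right) \frac{1}{9} - 2553 = - \frac{2}{9} - 2553 = - \frac{22979}{9}$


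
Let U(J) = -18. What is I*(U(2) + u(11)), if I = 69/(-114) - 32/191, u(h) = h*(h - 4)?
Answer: -330931/7258 ≈ -45.595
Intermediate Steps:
u(h) = h*(-4 + h)
I = -5609/7258 (I = 69*(-1/114) - 32*1/191 = -23/38 - 32/191 = -5609/7258 ≈ -0.77280)
I*(U(2) + u(11)) = -5609*(-18 + 11*(-4 + 11))/7258 = -5609*(-18 + 11*7)/7258 = -5609*(-18 + 77)/7258 = -5609/7258*59 = -330931/7258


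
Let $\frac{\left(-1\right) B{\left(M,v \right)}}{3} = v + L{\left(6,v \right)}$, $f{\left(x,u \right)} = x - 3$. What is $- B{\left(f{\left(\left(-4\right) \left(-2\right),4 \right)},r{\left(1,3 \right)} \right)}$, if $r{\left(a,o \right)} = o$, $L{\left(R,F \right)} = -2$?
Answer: $3$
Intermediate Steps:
$f{\left(x,u \right)} = -3 + x$
$B{\left(M,v \right)} = 6 - 3 v$ ($B{\left(M,v \right)} = - 3 \left(v - 2\right) = - 3 \left(-2 + v\right) = 6 - 3 v$)
$- B{\left(f{\left(\left(-4\right) \left(-2\right),4 \right)},r{\left(1,3 \right)} \right)} = - (6 - 9) = \left(-1\right) \left(-3\right) = 3$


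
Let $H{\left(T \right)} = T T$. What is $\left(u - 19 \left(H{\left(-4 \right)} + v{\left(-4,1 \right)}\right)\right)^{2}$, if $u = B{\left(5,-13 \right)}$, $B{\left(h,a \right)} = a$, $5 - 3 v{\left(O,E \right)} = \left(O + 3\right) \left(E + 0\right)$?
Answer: $126025$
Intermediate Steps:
$v{\left(O,E \right)} = \frac{5}{3} - \frac{E \left(3 + O\right)}{3}$ ($v{\left(O,E \right)} = \frac{5}{3} - \frac{\left(O + 3\right) \left(E + 0\right)}{3} = \frac{5}{3} - \frac{\left(3 + O\right) E}{3} = \frac{5}{3} - \frac{E \left(3 + O\right)}{3}$)
$H{\left(T \right)} = T^{2}$
$u = -13$
$\left(u - 19 \left(H{\left(-4 \right)} + v{\left(-4,1 \right)}\right)\right)^{2} = \left(-13 - 19 \left(\left(-4\right)^{2} - \left(- \frac{2}{3} - \frac{4}{3}\right)\right)\right)^{2} = \left(-13 - 19 \left(16 + \left(\frac{5}{3} - 1 + \frac{4}{3}\right)\right)\right)^{2} = \left(-13 - 19 \left(16 + 2\right)\right)^{2} = \left(-13 - 342\right)^{2} = \left(-355\right)^{2} = 126025$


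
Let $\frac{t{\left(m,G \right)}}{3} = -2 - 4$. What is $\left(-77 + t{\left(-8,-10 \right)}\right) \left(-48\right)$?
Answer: $4560$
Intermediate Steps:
$t{\left(m,G \right)} = -18$ ($t{\left(m,G \right)} = 3 \left(-2 - 4\right) = 3 \left(-6\right) = -18$)
$\left(-77 + t{\left(-8,-10 \right)}\right) \left(-48\right) = \left(-77 - 18\right) \left(-48\right) = \left(-95\right) \left(-48\right) = 4560$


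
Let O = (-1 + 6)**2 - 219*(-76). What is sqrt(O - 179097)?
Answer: 2*I*sqrt(40607) ≈ 403.02*I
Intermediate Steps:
O = 16669 (O = 5**2 + 16644 = 25 + 16644 = 16669)
sqrt(O - 179097) = sqrt(16669 - 179097) = sqrt(-162428) = 2*I*sqrt(40607)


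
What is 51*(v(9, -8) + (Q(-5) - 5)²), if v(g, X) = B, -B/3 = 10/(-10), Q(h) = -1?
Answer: 1989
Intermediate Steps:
B = 3 (B = -30/(-10) = -30*(-1)/10 = -3*(-1) = 3)
v(g, X) = 3
51*(v(9, -8) + (Q(-5) - 5)²) = 51*(3 + (-1 - 5)²) = 51*(3 + (-6)²) = 51*(3 + 36) = 51*39 = 1989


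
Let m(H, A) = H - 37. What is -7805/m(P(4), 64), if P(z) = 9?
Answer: 1115/4 ≈ 278.75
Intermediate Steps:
m(H, A) = -37 + H
-7805/m(P(4), 64) = -7805/(-37 + 9) = -7805/(-28) = -7805*(-1/28) = 1115/4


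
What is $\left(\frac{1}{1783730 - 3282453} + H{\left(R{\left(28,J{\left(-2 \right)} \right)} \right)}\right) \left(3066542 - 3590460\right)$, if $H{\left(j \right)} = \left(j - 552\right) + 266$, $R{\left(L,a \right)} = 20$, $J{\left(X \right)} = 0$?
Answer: $\frac{208865317009842}{1498723} \approx 1.3936 \cdot 10^{8}$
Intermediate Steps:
$H{\left(j \right)} = -286 + j$ ($H{\left(j \right)} = \left(-552 + j\right) + 266 = -286 + j$)
$\left(\frac{1}{1783730 - 3282453} + H{\left(R{\left(28,J{\left(-2 \right)} \right)} \right)}\right) \left(3066542 - 3590460\right) = \left(\frac{1}{1783730 - 3282453} + \left(-286 + 20\right)\right) \left(3066542 - 3590460\right) = \left(\frac{1}{-1498723} - 266\right) \left(-523918\right) = \left(- \frac{1}{1498723} - 266\right) \left(-523918\right) = \left(- \frac{398660319}{1498723}\right) \left(-523918\right) = \frac{208865317009842}{1498723}$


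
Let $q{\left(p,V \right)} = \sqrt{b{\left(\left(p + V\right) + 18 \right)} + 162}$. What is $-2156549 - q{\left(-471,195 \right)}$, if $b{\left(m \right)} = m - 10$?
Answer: $-2156549 - i \sqrt{106} \approx -2.1565 \cdot 10^{6} - 10.296 i$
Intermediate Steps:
$b{\left(m \right)} = -10 + m$
$q{\left(p,V \right)} = \sqrt{170 + V + p}$ ($q{\left(p,V \right)} = \sqrt{\left(-10 + \left(\left(p + V\right) + 18\right)\right) + 162} = \sqrt{\left(-10 + \left(\left(V + p\right) + 18\right)\right) + 162} = \sqrt{\left(-10 + \left(18 + V + p\right)\right) + 162} = \sqrt{\left(8 + V + p\right) + 162} = \sqrt{170 + V + p}$)
$-2156549 - q{\left(-471,195 \right)} = -2156549 - \sqrt{170 + 195 - 471} = -2156549 - \sqrt{-106} = -2156549 - i \sqrt{106}$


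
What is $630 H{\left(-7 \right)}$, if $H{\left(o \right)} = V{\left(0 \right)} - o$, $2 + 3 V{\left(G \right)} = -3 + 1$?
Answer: $3570$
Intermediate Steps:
$V{\left(G \right)} = - \frac{4}{3}$ ($V{\left(G \right)} = - \frac{2}{3} + \frac{-3 + 1}{3} = - \frac{2}{3} + \frac{1}{3} \left(-2\right) = - \frac{2}{3} - \frac{2}{3} = - \frac{4}{3}$)
$H{\left(o \right)} = - \frac{4}{3} - o$
$630 H{\left(-7 \right)} = 630 \left(- \frac{4}{3} - -7\right) = 630 \left(- \frac{4}{3} + 7\right) = 630 \cdot \frac{17}{3} = 3570$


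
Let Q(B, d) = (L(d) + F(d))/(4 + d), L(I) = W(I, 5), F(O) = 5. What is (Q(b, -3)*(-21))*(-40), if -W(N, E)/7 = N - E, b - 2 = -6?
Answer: 51240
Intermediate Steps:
b = -4 (b = 2 - 6 = -4)
W(N, E) = -7*N + 7*E (W(N, E) = -7*(N - E) = -7*N + 7*E)
L(I) = 35 - 7*I (L(I) = -7*I + 7*5 = -7*I + 35 = 35 - 7*I)
Q(B, d) = (40 - 7*d)/(4 + d) (Q(B, d) = ((35 - 7*d) + 5)/(4 + d) = (40 - 7*d)/(4 + d))
(Q(b, -3)*(-21))*(-40) = (((40 - 7*(-3))/(4 - 3))*(-21))*(-40) = (((40 + 21)/1)*(-21))*(-40) = ((1*61)*(-21))*(-40) = (61*(-21))*(-40) = -1281*(-40) = 51240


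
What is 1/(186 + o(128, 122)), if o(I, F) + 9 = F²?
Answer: 1/15061 ≈ 6.6397e-5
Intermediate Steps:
o(I, F) = -9 + F²
1/(186 + o(128, 122)) = 1/(186 + (-9 + 122²)) = 1/(186 + (-9 + 14884)) = 1/(186 + 14875) = 1/15061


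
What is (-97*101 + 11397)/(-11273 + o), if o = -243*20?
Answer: -1600/16133 ≈ -0.099176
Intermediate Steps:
o = -4860
(-97*101 + 11397)/(-11273 + o) = (-97*101 + 11397)/(-11273 - 4860) = (-9797 + 11397)/(-16133) = 1600*(-1/16133) = -1600/16133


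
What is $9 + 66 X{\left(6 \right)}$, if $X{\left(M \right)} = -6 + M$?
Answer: $9$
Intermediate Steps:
$9 + 66 X{\left(6 \right)} = 9 + 66 \left(-6 + 6\right) = 9 + 66 \cdot 0 = 9 + 0 = 9$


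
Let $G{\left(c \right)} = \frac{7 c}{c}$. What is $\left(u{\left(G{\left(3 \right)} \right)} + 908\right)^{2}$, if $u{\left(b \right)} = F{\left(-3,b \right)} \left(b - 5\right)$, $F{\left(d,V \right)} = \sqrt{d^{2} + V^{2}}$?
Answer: $824696 + 3632 \sqrt{58} \approx 8.5236 \cdot 10^{5}$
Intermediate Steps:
$G{\left(c \right)} = 7$
$F{\left(d,V \right)} = \sqrt{V^{2} + d^{2}}$
$u{\left(b \right)} = \sqrt{9 + b^{2}} \left(-5 + b\right)$ ($u{\left(b \right)} = \sqrt{b^{2} + \left(-3\right)^{2}} \left(b - 5\right) = \sqrt{b^{2} + 9} \left(b - 5\right) = \sqrt{9 + b^{2}} \left(-5 + b\right)$)
$\left(u{\left(G{\left(3 \right)} \right)} + 908\right)^{2} = \left(\sqrt{9 + 7^{2}} \left(-5 + 7\right) + 908\right)^{2} = \left(\sqrt{9 + 49} \cdot 2 + 908\right)^{2} = \left(\sqrt{58} \cdot 2 + 908\right)^{2} = \left(2 \sqrt{58} + 908\right)^{2} = \left(908 + 2 \sqrt{58}\right)^{2}$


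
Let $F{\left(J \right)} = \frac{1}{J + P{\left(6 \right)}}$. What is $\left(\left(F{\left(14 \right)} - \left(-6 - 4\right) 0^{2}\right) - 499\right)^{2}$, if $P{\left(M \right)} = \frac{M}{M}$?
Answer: $\frac{56010256}{225} \approx 2.4893 \cdot 10^{5}$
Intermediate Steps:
$P{\left(M \right)} = 1$
$F{\left(J \right)} = \frac{1}{1 + J}$ ($F{\left(J \right)} = \frac{1}{J + 1} = \frac{1}{1 + J}$)
$\left(\left(F{\left(14 \right)} - \left(-6 - 4\right) 0^{2}\right) - 499\right)^{2} = \left(\left(\frac{1}{1 + 14} - \left(-6 - 4\right) 0^{2}\right) - 499\right)^{2} = \left(\left(\frac{1}{15} - \left(-10\right) 0\right) - 499\right)^{2} = \left(\left(\frac{1}{15} - 0\right) - 499\right)^{2} = \left(\left(\frac{1}{15} + 0\right) - 499\right)^{2} = \left(\frac{1}{15} - 499\right)^{2} = \left(- \frac{7484}{15}\right)^{2} = \frac{56010256}{225}$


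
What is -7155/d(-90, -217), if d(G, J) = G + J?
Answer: 7155/307 ≈ 23.306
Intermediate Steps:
-7155/d(-90, -217) = -7155/(-90 - 217) = -7155/(-307) = -7155*(-1/307) = 7155/307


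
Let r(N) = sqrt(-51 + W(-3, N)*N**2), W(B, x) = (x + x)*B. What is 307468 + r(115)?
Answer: 307468 + I*sqrt(9125301) ≈ 3.0747e+5 + 3020.8*I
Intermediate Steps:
W(B, x) = 2*B*x (W(B, x) = (2*x)*B = 2*B*x)
r(N) = sqrt(-51 - 6*N**3) (r(N) = sqrt(-51 + (2*(-3)*N)*N**2) = sqrt(-51 + (-6*N)*N**2) = sqrt(-51 - 6*N**3))
307468 + r(115) = 307468 + sqrt(-51 - 6*115**3) = 307468 + sqrt(-51 - 6*1520875) = 307468 + sqrt(-51 - 9125250) = 307468 + sqrt(-9125301) = 307468 + I*sqrt(9125301)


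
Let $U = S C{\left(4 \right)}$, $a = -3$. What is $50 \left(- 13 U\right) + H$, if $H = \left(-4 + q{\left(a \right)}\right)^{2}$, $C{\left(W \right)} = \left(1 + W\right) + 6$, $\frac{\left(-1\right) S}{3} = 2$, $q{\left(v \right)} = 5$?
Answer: $42901$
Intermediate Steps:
$S = -6$ ($S = \left(-3\right) 2 = -6$)
$C{\left(W \right)} = 7 + W$
$U = -66$ ($U = - 6 \left(7 + 4\right) = \left(-6\right) 11 = -66$)
$H = 1$ ($H = \left(-4 + 5\right)^{2} = 1^{2} = 1$)
$50 \left(- 13 U\right) + H = 50 \left(\left(-13\right) \left(-66\right)\right) + 1 = 50 \cdot 858 + 1 = 42900 + 1 = 42901$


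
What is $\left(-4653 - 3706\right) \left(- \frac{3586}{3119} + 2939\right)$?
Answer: $- \frac{76594812645}{3119} \approx -2.4558 \cdot 10^{7}$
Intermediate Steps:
$\left(-4653 - 3706\right) \left(- \frac{3586}{3119} + 2939\right) = - 8359 \left(\left(-3586\right) \frac{1}{3119} + 2939\right) = - 8359 \left(- \frac{3586}{3119} + 2939\right) = \left(-8359\right) \frac{9163155}{3119} = - \frac{76594812645}{3119}$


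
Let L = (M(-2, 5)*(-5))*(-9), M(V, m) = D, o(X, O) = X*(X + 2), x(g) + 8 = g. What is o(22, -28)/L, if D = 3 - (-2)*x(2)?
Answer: -176/135 ≈ -1.3037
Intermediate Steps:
x(g) = -8 + g
o(X, O) = X*(2 + X)
D = -9 (D = 3 - (-2)*(-8 + 2) = 3 - (-2)*(-6) = 3 - 1*12 = 3 - 12 = -9)
M(V, m) = -9
L = -405 (L = -9*(-5)*(-9) = 45*(-9) = -405)
o(22, -28)/L = (22*(2 + 22))/(-405) = (22*24)*(-1/405) = 528*(-1/405) = -176/135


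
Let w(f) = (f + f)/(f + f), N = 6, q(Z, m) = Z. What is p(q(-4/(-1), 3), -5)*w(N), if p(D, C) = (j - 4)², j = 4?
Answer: 0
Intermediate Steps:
w(f) = 1 (w(f) = (2*f)/((2*f)) = (2*f)*(1/(2*f)) = 1)
p(D, C) = 0 (p(D, C) = (4 - 4)² = 0² = 0)
p(q(-4/(-1), 3), -5)*w(N) = 0*1 = 0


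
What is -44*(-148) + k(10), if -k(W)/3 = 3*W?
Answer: 6422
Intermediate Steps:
k(W) = -9*W
-44*(-148) + k(10) = -44*(-148) - 9*10 = 6512 - 90 = 6422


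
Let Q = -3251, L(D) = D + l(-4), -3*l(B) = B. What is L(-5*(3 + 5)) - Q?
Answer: 9637/3 ≈ 3212.3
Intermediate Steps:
l(B) = -B/3
L(D) = 4/3 + D (L(D) = D - ⅓*(-4) = D + 4/3 = 4/3 + D)
L(-5*(3 + 5)) - Q = (4/3 - 5*(3 + 5)) - 1*(-3251) = (4/3 - 5*8) + 3251 = (4/3 - 40) + 3251 = -116/3 + 3251 = 9637/3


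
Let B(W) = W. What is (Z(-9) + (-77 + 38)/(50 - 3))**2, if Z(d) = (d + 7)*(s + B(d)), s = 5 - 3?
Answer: 383161/2209 ≈ 173.45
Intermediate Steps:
s = 2
Z(d) = (2 + d)*(7 + d) (Z(d) = (d + 7)*(2 + d) = (7 + d)*(2 + d) = (2 + d)*(7 + d))
(Z(-9) + (-77 + 38)/(50 - 3))**2 = ((14 + (-9)**2 + 9*(-9)) + (-77 + 38)/(50 - 3))**2 = ((14 + 81 - 81) - 39/47)**2 = (14 - 39*1/47)**2 = (14 - 39/47)**2 = (619/47)**2 = 383161/2209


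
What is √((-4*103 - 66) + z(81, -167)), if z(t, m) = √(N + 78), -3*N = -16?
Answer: √(-4302 + 15*√30)/3 ≈ 21.653*I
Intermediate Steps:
N = 16/3 (N = -⅓*(-16) = 16/3 ≈ 5.3333)
z(t, m) = 5*√30/3 (z(t, m) = √(16/3 + 78) = √(250/3) = 5*√30/3)
√((-4*103 - 66) + z(81, -167)) = √((-4*103 - 66) + 5*√30/3) = √((-412 - 66) + 5*√30/3) = √(-478 + 5*√30/3)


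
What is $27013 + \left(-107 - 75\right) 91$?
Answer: $10451$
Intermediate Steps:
$27013 + \left(-107 - 75\right) 91 = 27013 - 16562 = 10451$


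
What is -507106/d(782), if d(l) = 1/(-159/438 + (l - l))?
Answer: 13438309/73 ≈ 1.8409e+5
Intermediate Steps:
d(l) = -146/53 (d(l) = 1/(-159*1/438 + 0) = 1/(-53/146 + 0) = 1/(-53/146) = -146/53)
-507106/d(782) = -507106/(-146/53) = -507106*(-53/146) = 13438309/73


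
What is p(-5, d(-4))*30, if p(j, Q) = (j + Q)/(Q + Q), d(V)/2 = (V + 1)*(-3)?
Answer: 65/6 ≈ 10.833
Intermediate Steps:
d(V) = -6 - 6*V (d(V) = 2*((V + 1)*(-3)) = 2*((1 + V)*(-3)) = 2*(-3 - 3*V) = -6 - 6*V)
p(j, Q) = (Q + j)/(2*Q) (p(j, Q) = (Q + j)/((2*Q)) = (Q + j)*(1/(2*Q)) = (Q + j)/(2*Q))
p(-5, d(-4))*30 = (((-6 - 6*(-4)) - 5)/(2*(-6 - 6*(-4))))*30 = (((-6 + 24) - 5)/(2*(-6 + 24)))*30 = ((½)*(18 - 5)/18)*30 = ((½)*(1/18)*13)*30 = (13/36)*30 = 65/6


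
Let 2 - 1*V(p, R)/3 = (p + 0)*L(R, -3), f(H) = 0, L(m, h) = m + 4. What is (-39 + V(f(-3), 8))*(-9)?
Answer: 297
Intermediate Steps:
L(m, h) = 4 + m
V(p, R) = 6 - 3*p*(4 + R) (V(p, R) = 6 - 3*(p + 0)*(4 + R) = 6 - 3*p*(4 + R))
(-39 + V(f(-3), 8))*(-9) = (-39 + (6 - 3*0*(4 + 8)))*(-9) = (-39 + (6 - 3*0*12))*(-9) = (-39 + (6 + 0))*(-9) = (-39 + 6)*(-9) = -33*(-9) = 297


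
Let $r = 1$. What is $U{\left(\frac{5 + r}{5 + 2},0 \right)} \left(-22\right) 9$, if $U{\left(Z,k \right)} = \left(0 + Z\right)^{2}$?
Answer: $- \frac{7128}{49} \approx -145.47$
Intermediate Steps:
$U{\left(Z,k \right)} = Z^{2}$
$U{\left(\frac{5 + r}{5 + 2},0 \right)} \left(-22\right) 9 = \left(\frac{5 + 1}{5 + 2}\right)^{2} \left(-22\right) 9 = \left(\frac{6}{7}\right)^{2} \left(-22\right) 9 = \frac{36}{49} \left(-22\right) 9 = \left(- \frac{792}{49}\right) 9 = - \frac{7128}{49}$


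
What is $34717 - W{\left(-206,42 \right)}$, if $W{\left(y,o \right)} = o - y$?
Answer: $34469$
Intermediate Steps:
$34717 - W{\left(-206,42 \right)} = 34717 - \left(42 - -206\right) = 34717 - \left(42 + 206\right) = 34717 - 248 = 34469$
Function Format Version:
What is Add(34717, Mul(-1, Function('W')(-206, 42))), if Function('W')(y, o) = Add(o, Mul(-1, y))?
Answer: 34469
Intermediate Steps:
Add(34717, Mul(-1, Function('W')(-206, 42))) = Add(34717, Mul(-1, Add(42, Mul(-1, -206)))) = Add(34717, Mul(-1, Add(42, 206))) = Add(34717, Mul(-1, 248)) = Add(34717, -248) = 34469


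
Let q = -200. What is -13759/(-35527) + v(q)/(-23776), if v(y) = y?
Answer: 41779923/105586244 ≈ 0.39569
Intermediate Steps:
-13759/(-35527) + v(q)/(-23776) = -13759/(-35527) - 200/(-23776) = -13759*(-1/35527) - 200*(-1/23776) = 13759/35527 + 25/2972 = 41779923/105586244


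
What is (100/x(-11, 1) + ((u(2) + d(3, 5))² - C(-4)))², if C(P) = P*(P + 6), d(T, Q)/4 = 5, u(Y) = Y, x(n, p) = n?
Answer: 28217344/121 ≈ 2.3320e+5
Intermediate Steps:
d(T, Q) = 20 (d(T, Q) = 4*5 = 20)
C(P) = P*(6 + P)
(100/x(-11, 1) + ((u(2) + d(3, 5))² - C(-4)))² = (100/(-11) + ((2 + 20)² - (-4)*(6 - 4)))² = (100*(-1/11) + (22² - (-4)*2))² = (-100/11 + (484 - 1*(-8)))² = (-100/11 + (484 + 8))² = (-100/11 + 492)² = (5312/11)² = 28217344/121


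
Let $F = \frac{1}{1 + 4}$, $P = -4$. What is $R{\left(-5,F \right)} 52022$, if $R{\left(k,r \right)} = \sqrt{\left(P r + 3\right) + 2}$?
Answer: $\frac{52022 \sqrt{105}}{5} \approx 1.0661 \cdot 10^{5}$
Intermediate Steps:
$F = \frac{1}{5} \approx 0.2$
$R{\left(k,r \right)} = \sqrt{5 - 4 r}$ ($R{\left(k,r \right)} = \sqrt{\left(- 4 r + 3\right) + 2} = \sqrt{\left(3 - 4 r\right) + 2} = \sqrt{5 - 4 r}$)
$R{\left(-5,F \right)} 52022 = \sqrt{5 - \frac{4}{5}} \cdot 52022 = \sqrt{\frac{21}{5}} \cdot 52022 = \frac{\sqrt{105}}{5} \cdot 52022 = \frac{52022 \sqrt{105}}{5}$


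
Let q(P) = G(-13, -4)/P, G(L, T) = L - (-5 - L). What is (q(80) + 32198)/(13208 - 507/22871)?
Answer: 58911556349/24166372880 ≈ 2.4377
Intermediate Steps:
G(L, T) = 5 + 2*L (G(L, T) = L + (5 + L) = 5 + 2*L)
q(P) = -21/P (q(P) = (5 + 2*(-13))/P = (5 - 26)/P = -21/P)
(q(80) + 32198)/(13208 - 507/22871) = (-21/80 + 32198)/(13208 - 507/22871) = 2575819/(80*(302079661/22871)) = (2575819/80)*(22871/302079661) = 58911556349/24166372880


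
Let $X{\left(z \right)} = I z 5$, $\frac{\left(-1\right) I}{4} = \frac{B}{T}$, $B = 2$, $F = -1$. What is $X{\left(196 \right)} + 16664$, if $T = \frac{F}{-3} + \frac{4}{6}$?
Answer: $8824$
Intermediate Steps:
$T = 1$ ($T = - \frac{1}{-3} + \frac{4}{6} = \left(-1\right) \left(- \frac{1}{3}\right) + 4 \cdot \frac{1}{6} = \frac{1}{3} + \frac{2}{3} = 1$)
$I = -8$ ($I = - 4 \cdot \frac{2}{1} = - 4 \cdot 2 \cdot 1 = \left(-4\right) 2 = -8$)
$X{\left(z \right)} = - 40 z$ ($X{\left(z \right)} = - 8 z 5 = - 40 z$)
$X{\left(196 \right)} + 16664 = \left(-40\right) 196 + 16664 = -7840 + 16664 = 8824$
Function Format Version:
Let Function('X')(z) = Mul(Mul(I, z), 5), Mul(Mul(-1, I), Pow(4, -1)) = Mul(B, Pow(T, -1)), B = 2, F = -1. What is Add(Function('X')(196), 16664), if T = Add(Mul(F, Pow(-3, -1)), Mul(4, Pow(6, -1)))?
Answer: 8824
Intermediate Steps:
T = 1 (T = Add(Mul(-1, Pow(-3, -1)), Mul(4, Pow(6, -1))) = Add(Mul(-1, Rational(-1, 3)), Mul(4, Rational(1, 6))) = Add(Rational(1, 3), Rational(2, 3)) = 1)
I = -8 (I = Mul(-4, Mul(2, Pow(1, -1))) = Mul(-4, Mul(2, 1)) = Mul(-4, 2) = -8)
Function('X')(z) = Mul(-40, z) (Function('X')(z) = Mul(Mul(-8, z), 5) = Mul(-40, z))
Add(Function('X')(196), 16664) = Add(Mul(-40, 196), 16664) = Add(-7840, 16664) = 8824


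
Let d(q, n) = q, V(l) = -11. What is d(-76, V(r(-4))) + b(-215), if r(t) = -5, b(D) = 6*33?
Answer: 122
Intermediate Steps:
b(D) = 198
d(-76, V(r(-4))) + b(-215) = -76 + 198 = 122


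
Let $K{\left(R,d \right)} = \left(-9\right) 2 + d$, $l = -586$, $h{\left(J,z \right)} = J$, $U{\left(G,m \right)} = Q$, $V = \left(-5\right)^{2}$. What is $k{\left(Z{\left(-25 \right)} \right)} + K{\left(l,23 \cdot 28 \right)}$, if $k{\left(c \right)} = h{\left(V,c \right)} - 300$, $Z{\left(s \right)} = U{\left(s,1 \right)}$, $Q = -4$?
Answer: $351$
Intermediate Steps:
$V = 25$
$U{\left(G,m \right)} = -4$
$Z{\left(s \right)} = -4$
$K{\left(R,d \right)} = -18 + d$
$k{\left(c \right)} = -275$ ($k{\left(c \right)} = 25 - 300 = -275$)
$k{\left(Z{\left(-25 \right)} \right)} + K{\left(l,23 \cdot 28 \right)} = -275 + \left(-18 + 23 \cdot 28\right) = -275 + \left(-18 + 644\right) = -275 + 626 = 351$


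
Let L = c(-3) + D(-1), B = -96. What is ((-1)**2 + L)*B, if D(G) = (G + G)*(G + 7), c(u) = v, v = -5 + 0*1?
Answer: 1536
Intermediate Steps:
v = -5 (v = -5 + 0 = -5)
c(u) = -5
D(G) = 2*G*(7 + G) (D(G) = (2*G)*(7 + G) = 2*G*(7 + G))
L = -17 (L = -5 + 2*(-1)*(7 - 1) = -5 + 2*(-1)*6 = -5 - 12 = -17)
((-1)**2 + L)*B = ((-1)**2 - 17)*(-96) = (1 - 17)*(-96) = -16*(-96) = 1536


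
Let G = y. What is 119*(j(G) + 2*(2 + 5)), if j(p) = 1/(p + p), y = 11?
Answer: 36771/22 ≈ 1671.4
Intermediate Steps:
G = 11
j(p) = 1/(2*p)
119*(j(G) + 2*(2 + 5)) = 119*((½)/11 + 2*(2 + 5)) = 119*((½)*(1/11) + 2*7) = 119*(1/22 + 14) = 119*(309/22) = 36771/22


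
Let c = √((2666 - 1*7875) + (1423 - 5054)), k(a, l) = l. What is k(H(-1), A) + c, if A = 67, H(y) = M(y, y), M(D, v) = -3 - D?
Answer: 67 + 2*I*√2210 ≈ 67.0 + 94.021*I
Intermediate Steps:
H(y) = -3 - y
c = 2*I*√2210 (c = √((2666 - 7875) - 3631) = √(-5209 - 3631) = √(-8840) = 2*I*√2210 ≈ 94.021*I)
k(H(-1), A) + c = 67 + 2*I*√2210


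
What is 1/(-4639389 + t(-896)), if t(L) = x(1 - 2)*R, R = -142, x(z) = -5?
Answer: -1/4638679 ≈ -2.1558e-7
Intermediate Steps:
t(L) = 710 (t(L) = -5*(-142) = 710)
1/(-4639389 + t(-896)) = 1/(-4639389 + 710) = 1/(-4638679) = -1/4638679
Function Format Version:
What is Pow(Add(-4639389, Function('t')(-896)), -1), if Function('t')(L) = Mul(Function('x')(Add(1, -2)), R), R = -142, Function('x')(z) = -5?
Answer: Rational(-1, 4638679) ≈ -2.1558e-7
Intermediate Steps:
Function('t')(L) = 710 (Function('t')(L) = Mul(-5, -142) = 710)
Pow(Add(-4639389, Function('t')(-896)), -1) = Pow(Add(-4639389, 710), -1) = Pow(-4638679, -1) = Rational(-1, 4638679)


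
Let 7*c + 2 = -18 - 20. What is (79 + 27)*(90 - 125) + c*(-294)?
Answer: -2030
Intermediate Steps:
c = -40/7 (c = -2/7 + (-18 - 20)/7 = -2/7 + (1/7)*(-38) = -2/7 - 38/7 = -40/7 ≈ -5.7143)
(79 + 27)*(90 - 125) + c*(-294) = (79 + 27)*(90 - 125) - 40/7*(-294) = 106*(-35) + 1680 = -3710 + 1680 = -2030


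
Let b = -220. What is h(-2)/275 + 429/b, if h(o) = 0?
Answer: -39/20 ≈ -1.9500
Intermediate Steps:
h(-2)/275 + 429/b = 0/275 + 429/(-220) = 0*(1/275) + 429*(-1/220) = 0 - 39/20 = -39/20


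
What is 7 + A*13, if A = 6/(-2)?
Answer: -32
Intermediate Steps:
A = -3 (A = 6*(-½) = -3)
7 + A*13 = 7 - 3*13 = 7 - 39 = -32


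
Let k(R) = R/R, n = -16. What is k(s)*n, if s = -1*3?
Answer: -16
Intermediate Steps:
s = -3
k(R) = 1
k(s)*n = 1*(-16) = -16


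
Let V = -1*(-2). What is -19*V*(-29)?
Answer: 1102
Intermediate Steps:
V = 2
-19*V*(-29) = -19*2*(-29) = -38*(-29) = 1102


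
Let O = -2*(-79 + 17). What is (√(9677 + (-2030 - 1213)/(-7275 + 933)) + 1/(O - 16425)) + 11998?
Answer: 195579397/16301 + √43248759526/2114 ≈ 12096.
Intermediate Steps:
O = 124 (O = -2*(-62) = 124)
(√(9677 + (-2030 - 1213)/(-7275 + 933)) + 1/(O - 16425)) + 11998 = (√(9677 + (-2030 - 1213)/(-7275 + 933)) + 1/(124 - 16425)) + 11998 = (√(9677 - 3243/(-6342)) + 1/(-16301)) + 11998 = (√(9677 - 3243*(-1/6342)) - 1/16301) + 11998 = (√(9677 + 1081/2114) - 1/16301) + 11998 = (√(20458259/2114) - 1/16301) + 11998 = (√43248759526/2114 - 1/16301) + 11998 = (-1/16301 + √43248759526/2114) + 11998 = 195579397/16301 + √43248759526/2114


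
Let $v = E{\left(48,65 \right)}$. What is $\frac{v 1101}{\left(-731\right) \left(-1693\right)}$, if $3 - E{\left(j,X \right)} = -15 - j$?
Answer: $\frac{72666}{1237583} \approx 0.058716$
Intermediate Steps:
$E{\left(j,X \right)} = 18 + j$ ($E{\left(j,X \right)} = 3 - \left(-15 - j\right) = 3 + \left(15 + j\right) = 18 + j$)
$v = 66$ ($v = 18 + 48 = 66$)
$\frac{v 1101}{\left(-731\right) \left(-1693\right)} = \frac{66 \cdot 1101}{\left(-731\right) \left(-1693\right)} = \frac{72666}{1237583}$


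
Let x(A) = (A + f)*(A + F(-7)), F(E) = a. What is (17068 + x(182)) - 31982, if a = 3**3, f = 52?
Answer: 33992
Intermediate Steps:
a = 27
F(E) = 27
x(A) = (27 + A)*(52 + A) (x(A) = (A + 52)*(A + 27) = (52 + A)*(27 + A) = (27 + A)*(52 + A))
(17068 + x(182)) - 31982 = (17068 + (1404 + 182**2 + 79*182)) - 31982 = (17068 + (1404 + 33124 + 14378)) - 31982 = (17068 + 48906) - 31982 = 65974 - 31982 = 33992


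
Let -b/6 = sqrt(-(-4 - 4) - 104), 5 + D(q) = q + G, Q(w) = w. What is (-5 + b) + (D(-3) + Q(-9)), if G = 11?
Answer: -11 - 24*I*sqrt(6) ≈ -11.0 - 58.788*I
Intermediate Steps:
D(q) = 6 + q (D(q) = -5 + (q + 11) = -5 + (11 + q) = 6 + q)
b = -24*I*sqrt(6) (b = -6*sqrt(-(-4 - 4) - 104) = -6*sqrt(-1*(-8) - 104) = -6*sqrt(8 - 104) = -24*I*sqrt(6) ≈ -58.788*I)
(-5 + b) + (D(-3) + Q(-9)) = (-5 - 24*I*sqrt(6)) + ((6 - 3) - 9) = (-5 - 24*I*sqrt(6)) + (3 - 9) = (-5 - 24*I*sqrt(6)) - 6 = -11 - 24*I*sqrt(6)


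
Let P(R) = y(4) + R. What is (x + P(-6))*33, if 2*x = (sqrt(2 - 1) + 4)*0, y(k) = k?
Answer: -66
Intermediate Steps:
x = 0 (x = ((sqrt(2 - 1) + 4)*0)/2 = ((sqrt(1) + 4)*0)/2 = ((1 + 4)*0)/2 = (5*0)/2 = (1/2)*0 = 0)
P(R) = 4 + R
(x + P(-6))*33 = (0 + (4 - 6))*33 = (0 - 2)*33 = -2*33 = -66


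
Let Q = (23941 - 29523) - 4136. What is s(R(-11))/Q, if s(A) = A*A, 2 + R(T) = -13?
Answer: -225/9718 ≈ -0.023153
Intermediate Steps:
R(T) = -15 (R(T) = -2 - 13 = -15)
s(A) = A²
Q = -9718 (Q = -5582 - 4136 = -9718)
s(R(-11))/Q = (-15)²/(-9718) = 225*(-1/9718) = -225/9718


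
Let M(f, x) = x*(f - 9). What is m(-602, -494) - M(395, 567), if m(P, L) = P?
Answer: -219464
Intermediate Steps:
M(f, x) = x*(-9 + f)
m(-602, -494) - M(395, 567) = -602 - 567*(-9 + 395) = -602 - 567*386 = -602 - 1*218862 = -602 - 218862 = -219464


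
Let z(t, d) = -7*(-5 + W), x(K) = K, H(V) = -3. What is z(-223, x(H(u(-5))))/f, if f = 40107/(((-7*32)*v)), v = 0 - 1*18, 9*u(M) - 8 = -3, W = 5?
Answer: 0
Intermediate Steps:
u(M) = 5/9 (u(M) = 8/9 + (1/9)*(-3) = 8/9 - 1/3 = 5/9)
v = -18 (v = 0 - 18 = -18)
z(t, d) = 0 (z(t, d) = -7*(-5 + 5) = -7*0 = 0)
f = 13369/1344 (f = 40107/((-7*32*(-18))) = 40107/((-224*(-18))) = 40107/4032 = 40107*(1/4032) = 13369/1344 ≈ 9.9472)
z(-223, x(H(u(-5))))/f = 0/(13369/1344) = 0*(1344/13369) = 0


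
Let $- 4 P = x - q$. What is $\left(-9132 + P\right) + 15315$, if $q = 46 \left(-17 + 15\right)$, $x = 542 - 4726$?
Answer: $7206$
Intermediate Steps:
$x = -4184$ ($x = 542 - 4726 = -4184$)
$q = -92$ ($q = 46 \left(-2\right) = -92$)
$P = 1023$ ($P = - \frac{-4184 - -92}{4} = - \frac{-4184 + 92}{4} = \left(- \frac{1}{4}\right) \left(-4092\right) = 1023$)
$\left(-9132 + P\right) + 15315 = \left(-9132 + 1023\right) + 15315 = -8109 + 15315 = 7206$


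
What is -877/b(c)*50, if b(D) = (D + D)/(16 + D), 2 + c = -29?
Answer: -328875/31 ≈ -10609.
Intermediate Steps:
c = -31 (c = -2 - 29 = -31)
b(D) = 2*D/(16 + D) (b(D) = (2*D)/(16 + D) = 2*D/(16 + D))
-877/b(c)*50 = -877/(2*(-31)/(16 - 31))*50 = -877/(2*(-31)/(-15))*50 = -877/(2*(-31)*(-1/15))*50 = -877/62/15*50 = -877*15/62*50 = -13155/62*50 = -328875/31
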